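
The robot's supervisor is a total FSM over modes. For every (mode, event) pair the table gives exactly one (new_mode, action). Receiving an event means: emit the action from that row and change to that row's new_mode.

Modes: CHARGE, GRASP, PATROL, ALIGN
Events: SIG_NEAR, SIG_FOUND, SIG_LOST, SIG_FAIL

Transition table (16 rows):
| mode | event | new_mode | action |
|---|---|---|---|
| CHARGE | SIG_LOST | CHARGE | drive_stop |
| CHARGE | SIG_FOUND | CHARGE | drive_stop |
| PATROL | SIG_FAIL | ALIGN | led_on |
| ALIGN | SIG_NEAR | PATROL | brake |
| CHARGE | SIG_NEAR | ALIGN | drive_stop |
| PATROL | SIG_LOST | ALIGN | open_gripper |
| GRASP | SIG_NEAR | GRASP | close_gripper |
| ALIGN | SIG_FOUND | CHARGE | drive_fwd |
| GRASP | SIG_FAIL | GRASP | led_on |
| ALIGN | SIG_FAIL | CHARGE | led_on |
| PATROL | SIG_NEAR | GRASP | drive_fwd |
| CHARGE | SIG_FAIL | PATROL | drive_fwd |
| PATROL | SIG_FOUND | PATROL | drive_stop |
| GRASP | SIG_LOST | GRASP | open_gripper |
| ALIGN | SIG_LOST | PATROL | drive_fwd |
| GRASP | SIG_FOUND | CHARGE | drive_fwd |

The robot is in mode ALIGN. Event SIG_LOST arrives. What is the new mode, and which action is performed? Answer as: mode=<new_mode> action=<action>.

mode=PATROL action=drive_fwd

current mode = ALIGN; filter table to that mode:
  (ALIGN, SIG_NEAR) → (PATROL, brake)
  (ALIGN, SIG_FOUND) → (CHARGE, drive_fwd)
  (ALIGN, SIG_FAIL) → (CHARGE, led_on)
  (ALIGN, SIG_LOST) → (PATROL, drive_fwd)  ← event matches
event = SIG_LOST selects (PATROL, drive_fwd)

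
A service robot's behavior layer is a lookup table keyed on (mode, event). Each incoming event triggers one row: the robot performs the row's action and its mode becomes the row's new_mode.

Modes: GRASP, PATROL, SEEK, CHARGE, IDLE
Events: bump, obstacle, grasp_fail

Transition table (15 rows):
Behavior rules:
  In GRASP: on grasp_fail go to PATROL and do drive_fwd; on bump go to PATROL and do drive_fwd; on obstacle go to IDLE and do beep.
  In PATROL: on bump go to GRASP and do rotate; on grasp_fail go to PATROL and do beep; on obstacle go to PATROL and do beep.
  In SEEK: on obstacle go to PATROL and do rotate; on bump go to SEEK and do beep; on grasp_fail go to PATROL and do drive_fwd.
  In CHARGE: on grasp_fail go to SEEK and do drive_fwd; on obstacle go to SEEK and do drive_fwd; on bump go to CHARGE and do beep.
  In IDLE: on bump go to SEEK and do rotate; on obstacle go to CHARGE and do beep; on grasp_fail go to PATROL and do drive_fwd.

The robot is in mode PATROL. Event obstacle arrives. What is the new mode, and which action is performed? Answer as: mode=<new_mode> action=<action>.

mode=PATROL action=beep

current mode = PATROL; filter table to that mode:
  (PATROL, bump) → (GRASP, rotate)
  (PATROL, grasp_fail) → (PATROL, beep)
  (PATROL, obstacle) → (PATROL, beep)  ← event matches
event = obstacle selects (PATROL, beep)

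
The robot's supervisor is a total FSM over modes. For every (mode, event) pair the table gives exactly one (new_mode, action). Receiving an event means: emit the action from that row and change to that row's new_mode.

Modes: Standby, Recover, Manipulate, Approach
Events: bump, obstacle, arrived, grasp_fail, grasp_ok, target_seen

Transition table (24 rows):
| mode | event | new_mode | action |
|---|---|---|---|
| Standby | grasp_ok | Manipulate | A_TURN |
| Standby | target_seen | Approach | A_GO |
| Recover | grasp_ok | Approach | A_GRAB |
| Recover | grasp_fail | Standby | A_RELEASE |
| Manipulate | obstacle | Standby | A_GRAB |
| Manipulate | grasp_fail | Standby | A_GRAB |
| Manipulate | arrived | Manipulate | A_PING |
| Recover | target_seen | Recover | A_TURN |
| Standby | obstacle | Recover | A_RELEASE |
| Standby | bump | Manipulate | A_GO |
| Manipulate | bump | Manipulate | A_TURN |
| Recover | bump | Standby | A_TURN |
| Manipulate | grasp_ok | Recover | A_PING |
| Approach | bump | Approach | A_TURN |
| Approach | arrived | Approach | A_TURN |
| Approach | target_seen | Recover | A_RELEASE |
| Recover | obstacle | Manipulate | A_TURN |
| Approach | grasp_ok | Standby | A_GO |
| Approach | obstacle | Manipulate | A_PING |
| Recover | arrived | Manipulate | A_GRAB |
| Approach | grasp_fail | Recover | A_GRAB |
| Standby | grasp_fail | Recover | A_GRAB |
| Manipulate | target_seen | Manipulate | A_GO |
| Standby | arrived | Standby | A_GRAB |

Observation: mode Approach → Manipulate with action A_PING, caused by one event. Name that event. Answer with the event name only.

try bump: (Approach, bump) → (Approach, A_TURN)
try obstacle: (Approach, obstacle) → (Manipulate, A_PING)  ← matches
try arrived: (Approach, arrived) → (Approach, A_TURN)
try grasp_fail: (Approach, grasp_fail) → (Recover, A_GRAB)
try grasp_ok: (Approach, grasp_ok) → (Standby, A_GO)
try target_seen: (Approach, target_seen) → (Recover, A_RELEASE)

obstacle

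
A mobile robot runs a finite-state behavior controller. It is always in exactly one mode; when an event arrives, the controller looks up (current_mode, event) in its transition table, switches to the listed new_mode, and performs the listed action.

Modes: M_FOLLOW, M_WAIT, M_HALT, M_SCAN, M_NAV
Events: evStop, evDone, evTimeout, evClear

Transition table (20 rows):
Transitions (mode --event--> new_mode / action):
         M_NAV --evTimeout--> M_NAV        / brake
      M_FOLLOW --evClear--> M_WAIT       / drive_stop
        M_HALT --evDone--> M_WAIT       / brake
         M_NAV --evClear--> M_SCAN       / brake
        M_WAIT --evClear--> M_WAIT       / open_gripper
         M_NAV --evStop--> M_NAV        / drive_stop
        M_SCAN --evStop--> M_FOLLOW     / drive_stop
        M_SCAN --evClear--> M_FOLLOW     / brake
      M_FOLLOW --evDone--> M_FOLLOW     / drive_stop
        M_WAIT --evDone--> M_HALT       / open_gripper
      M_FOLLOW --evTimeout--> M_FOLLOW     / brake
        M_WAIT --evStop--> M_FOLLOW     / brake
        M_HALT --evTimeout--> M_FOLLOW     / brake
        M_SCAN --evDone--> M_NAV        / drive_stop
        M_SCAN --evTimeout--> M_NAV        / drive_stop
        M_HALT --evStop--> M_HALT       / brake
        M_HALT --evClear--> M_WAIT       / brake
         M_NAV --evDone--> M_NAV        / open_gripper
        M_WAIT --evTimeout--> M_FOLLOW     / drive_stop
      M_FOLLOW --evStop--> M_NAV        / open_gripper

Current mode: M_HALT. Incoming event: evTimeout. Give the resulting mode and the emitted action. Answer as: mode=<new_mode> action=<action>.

mode=M_FOLLOW action=brake

current mode = M_HALT; filter table to that mode:
  (M_HALT, evDone) → (M_WAIT, brake)
  (M_HALT, evTimeout) → (M_FOLLOW, brake)  ← event matches
  (M_HALT, evStop) → (M_HALT, brake)
  (M_HALT, evClear) → (M_WAIT, brake)
event = evTimeout selects (M_FOLLOW, brake)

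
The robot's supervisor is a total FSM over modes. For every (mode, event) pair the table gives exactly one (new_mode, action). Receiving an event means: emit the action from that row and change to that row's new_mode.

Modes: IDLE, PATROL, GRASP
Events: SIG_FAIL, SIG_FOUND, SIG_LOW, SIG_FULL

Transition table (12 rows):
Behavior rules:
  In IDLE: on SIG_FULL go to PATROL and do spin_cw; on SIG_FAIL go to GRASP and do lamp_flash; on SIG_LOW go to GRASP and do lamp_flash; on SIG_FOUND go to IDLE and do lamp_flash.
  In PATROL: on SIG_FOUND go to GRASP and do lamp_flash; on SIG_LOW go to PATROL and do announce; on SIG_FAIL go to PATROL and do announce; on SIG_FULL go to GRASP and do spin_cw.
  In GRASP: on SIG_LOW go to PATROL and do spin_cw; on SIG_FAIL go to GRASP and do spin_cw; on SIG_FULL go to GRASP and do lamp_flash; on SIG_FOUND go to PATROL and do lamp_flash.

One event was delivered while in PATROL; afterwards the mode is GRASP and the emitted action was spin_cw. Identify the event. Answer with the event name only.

try SIG_FAIL: (PATROL, SIG_FAIL) → (PATROL, announce)
try SIG_FOUND: (PATROL, SIG_FOUND) → (GRASP, lamp_flash)
try SIG_LOW: (PATROL, SIG_LOW) → (PATROL, announce)
try SIG_FULL: (PATROL, SIG_FULL) → (GRASP, spin_cw)  ← matches

SIG_FULL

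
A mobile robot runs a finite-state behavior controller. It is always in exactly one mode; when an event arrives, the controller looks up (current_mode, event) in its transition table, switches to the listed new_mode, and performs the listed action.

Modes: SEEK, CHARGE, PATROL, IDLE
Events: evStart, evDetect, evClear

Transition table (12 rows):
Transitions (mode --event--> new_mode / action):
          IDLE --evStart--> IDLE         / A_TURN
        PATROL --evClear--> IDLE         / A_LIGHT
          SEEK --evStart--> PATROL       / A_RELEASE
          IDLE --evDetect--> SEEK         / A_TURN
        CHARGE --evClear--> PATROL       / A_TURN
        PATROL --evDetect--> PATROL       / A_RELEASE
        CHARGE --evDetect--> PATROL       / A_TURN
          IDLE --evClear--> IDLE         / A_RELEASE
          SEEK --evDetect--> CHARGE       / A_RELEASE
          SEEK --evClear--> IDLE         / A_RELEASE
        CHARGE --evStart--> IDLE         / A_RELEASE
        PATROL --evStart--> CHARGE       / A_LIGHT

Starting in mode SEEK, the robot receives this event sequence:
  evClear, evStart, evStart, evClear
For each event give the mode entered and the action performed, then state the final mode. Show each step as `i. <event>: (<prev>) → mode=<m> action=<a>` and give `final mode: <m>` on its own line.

final mode: IDLE

1. evClear: (SEEK) → mode=IDLE action=A_RELEASE
2. evStart: (IDLE) → mode=IDLE action=A_TURN
3. evStart: (IDLE) → mode=IDLE action=A_TURN
4. evClear: (IDLE) → mode=IDLE action=A_RELEASE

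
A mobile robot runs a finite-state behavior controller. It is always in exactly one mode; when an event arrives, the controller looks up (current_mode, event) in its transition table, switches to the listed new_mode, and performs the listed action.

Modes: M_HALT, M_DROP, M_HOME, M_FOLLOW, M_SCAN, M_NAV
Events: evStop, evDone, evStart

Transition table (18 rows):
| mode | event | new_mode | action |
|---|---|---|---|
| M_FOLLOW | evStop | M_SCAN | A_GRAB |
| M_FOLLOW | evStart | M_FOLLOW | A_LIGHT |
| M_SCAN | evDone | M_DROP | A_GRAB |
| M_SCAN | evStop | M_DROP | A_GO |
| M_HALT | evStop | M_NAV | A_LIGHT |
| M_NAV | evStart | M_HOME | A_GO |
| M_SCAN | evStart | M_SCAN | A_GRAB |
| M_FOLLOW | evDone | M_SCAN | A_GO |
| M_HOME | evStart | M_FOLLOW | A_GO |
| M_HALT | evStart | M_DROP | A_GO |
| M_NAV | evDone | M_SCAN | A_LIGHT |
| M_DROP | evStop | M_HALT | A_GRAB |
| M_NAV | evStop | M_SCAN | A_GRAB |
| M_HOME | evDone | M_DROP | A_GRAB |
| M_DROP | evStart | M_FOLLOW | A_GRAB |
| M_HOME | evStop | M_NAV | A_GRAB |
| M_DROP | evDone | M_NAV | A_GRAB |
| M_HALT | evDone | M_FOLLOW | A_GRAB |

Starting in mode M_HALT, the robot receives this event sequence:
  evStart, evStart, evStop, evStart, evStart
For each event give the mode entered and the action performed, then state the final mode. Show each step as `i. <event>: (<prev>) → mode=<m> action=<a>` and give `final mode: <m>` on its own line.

final mode: M_SCAN

1. evStart: (M_HALT) → mode=M_DROP action=A_GO
2. evStart: (M_DROP) → mode=M_FOLLOW action=A_GRAB
3. evStop: (M_FOLLOW) → mode=M_SCAN action=A_GRAB
4. evStart: (M_SCAN) → mode=M_SCAN action=A_GRAB
5. evStart: (M_SCAN) → mode=M_SCAN action=A_GRAB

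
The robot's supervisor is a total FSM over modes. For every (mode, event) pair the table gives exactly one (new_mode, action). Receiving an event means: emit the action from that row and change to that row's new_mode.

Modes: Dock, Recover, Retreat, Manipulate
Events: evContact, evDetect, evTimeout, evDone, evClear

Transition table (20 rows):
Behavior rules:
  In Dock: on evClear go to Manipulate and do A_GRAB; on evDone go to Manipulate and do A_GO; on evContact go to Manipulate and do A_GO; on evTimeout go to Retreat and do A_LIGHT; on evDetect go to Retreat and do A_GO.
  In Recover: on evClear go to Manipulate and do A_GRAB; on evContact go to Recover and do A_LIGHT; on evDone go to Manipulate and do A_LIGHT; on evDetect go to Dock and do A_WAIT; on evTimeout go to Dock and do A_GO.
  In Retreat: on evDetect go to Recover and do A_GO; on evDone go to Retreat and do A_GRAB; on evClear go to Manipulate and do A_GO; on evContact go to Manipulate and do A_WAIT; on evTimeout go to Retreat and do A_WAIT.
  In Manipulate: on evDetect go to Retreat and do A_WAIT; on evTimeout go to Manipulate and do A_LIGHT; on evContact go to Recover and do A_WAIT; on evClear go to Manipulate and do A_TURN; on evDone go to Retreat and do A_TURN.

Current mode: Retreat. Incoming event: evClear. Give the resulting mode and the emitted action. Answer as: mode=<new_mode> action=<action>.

mode=Manipulate action=A_GO

current mode = Retreat; filter table to that mode:
  (Retreat, evDetect) → (Recover, A_GO)
  (Retreat, evDone) → (Retreat, A_GRAB)
  (Retreat, evClear) → (Manipulate, A_GO)  ← event matches
  (Retreat, evContact) → (Manipulate, A_WAIT)
  (Retreat, evTimeout) → (Retreat, A_WAIT)
event = evClear selects (Manipulate, A_GO)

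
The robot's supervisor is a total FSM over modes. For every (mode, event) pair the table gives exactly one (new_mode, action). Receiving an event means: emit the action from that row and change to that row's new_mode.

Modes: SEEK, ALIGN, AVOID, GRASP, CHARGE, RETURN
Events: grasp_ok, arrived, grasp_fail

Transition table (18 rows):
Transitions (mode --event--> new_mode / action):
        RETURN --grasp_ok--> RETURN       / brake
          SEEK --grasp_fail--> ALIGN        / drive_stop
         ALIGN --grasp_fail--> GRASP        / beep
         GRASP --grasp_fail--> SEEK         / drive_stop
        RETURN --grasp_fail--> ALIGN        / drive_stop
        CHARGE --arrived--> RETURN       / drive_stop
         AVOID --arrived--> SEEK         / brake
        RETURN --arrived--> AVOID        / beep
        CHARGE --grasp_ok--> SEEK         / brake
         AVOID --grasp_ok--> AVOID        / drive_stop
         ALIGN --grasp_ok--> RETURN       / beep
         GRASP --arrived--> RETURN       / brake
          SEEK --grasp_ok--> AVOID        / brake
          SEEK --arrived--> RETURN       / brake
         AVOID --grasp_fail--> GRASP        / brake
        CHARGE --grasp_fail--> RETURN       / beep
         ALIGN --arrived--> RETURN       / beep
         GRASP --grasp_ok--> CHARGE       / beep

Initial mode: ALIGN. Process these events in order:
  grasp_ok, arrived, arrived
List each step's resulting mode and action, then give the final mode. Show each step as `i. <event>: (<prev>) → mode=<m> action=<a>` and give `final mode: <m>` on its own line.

final mode: SEEK

1. grasp_ok: (ALIGN) → mode=RETURN action=beep
2. arrived: (RETURN) → mode=AVOID action=beep
3. arrived: (AVOID) → mode=SEEK action=brake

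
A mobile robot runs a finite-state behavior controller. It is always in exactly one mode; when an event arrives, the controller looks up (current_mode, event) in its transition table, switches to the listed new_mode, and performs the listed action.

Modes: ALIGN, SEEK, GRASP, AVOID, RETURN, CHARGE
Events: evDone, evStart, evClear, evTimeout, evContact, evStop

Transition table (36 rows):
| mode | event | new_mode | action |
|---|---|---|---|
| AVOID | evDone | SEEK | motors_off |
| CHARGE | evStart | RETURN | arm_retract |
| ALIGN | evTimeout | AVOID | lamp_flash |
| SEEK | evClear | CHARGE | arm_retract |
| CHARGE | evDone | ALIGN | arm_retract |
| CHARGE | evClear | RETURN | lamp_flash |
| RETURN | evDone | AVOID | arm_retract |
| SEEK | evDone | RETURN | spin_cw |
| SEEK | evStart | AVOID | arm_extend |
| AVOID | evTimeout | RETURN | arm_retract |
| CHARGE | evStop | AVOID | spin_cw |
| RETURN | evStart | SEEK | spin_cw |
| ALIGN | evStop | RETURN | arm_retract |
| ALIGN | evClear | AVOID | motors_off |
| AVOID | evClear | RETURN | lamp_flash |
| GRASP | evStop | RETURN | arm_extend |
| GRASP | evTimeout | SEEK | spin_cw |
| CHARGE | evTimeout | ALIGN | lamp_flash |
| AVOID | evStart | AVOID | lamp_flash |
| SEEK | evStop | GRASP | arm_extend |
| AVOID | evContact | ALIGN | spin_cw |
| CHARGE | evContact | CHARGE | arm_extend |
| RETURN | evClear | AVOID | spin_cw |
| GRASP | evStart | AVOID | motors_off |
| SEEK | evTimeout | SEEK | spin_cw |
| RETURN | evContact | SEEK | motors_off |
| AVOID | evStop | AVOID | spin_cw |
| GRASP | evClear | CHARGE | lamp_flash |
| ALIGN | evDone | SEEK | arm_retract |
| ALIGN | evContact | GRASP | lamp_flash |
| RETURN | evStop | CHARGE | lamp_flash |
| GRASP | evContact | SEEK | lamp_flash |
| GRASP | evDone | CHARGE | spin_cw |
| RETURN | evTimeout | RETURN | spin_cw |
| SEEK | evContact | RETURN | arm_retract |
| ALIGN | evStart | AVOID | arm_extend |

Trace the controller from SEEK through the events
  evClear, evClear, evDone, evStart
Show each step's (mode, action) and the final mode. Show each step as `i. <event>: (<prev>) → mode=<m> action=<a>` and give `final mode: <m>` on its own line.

final mode: AVOID

1. evClear: (SEEK) → mode=CHARGE action=arm_retract
2. evClear: (CHARGE) → mode=RETURN action=lamp_flash
3. evDone: (RETURN) → mode=AVOID action=arm_retract
4. evStart: (AVOID) → mode=AVOID action=lamp_flash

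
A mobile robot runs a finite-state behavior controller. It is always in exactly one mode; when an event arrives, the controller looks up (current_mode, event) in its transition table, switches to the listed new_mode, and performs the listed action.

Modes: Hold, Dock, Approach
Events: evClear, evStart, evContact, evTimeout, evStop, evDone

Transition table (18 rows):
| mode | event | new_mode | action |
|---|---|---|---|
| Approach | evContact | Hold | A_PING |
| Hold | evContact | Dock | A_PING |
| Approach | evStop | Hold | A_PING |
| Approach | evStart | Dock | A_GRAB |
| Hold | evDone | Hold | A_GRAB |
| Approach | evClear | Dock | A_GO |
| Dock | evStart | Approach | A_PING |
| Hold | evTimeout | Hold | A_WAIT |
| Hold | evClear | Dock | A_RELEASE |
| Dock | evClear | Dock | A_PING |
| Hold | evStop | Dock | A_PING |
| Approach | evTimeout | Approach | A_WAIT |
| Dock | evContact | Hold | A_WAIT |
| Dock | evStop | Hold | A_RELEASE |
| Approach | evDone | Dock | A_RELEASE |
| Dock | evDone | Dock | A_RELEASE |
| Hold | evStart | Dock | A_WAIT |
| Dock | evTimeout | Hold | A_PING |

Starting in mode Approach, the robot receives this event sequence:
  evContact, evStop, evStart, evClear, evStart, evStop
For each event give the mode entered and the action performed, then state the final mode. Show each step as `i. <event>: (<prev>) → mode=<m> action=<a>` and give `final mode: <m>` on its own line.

1. evContact: (Approach) → mode=Hold action=A_PING
2. evStop: (Hold) → mode=Dock action=A_PING
3. evStart: (Dock) → mode=Approach action=A_PING
4. evClear: (Approach) → mode=Dock action=A_GO
5. evStart: (Dock) → mode=Approach action=A_PING
6. evStop: (Approach) → mode=Hold action=A_PING

final mode: Hold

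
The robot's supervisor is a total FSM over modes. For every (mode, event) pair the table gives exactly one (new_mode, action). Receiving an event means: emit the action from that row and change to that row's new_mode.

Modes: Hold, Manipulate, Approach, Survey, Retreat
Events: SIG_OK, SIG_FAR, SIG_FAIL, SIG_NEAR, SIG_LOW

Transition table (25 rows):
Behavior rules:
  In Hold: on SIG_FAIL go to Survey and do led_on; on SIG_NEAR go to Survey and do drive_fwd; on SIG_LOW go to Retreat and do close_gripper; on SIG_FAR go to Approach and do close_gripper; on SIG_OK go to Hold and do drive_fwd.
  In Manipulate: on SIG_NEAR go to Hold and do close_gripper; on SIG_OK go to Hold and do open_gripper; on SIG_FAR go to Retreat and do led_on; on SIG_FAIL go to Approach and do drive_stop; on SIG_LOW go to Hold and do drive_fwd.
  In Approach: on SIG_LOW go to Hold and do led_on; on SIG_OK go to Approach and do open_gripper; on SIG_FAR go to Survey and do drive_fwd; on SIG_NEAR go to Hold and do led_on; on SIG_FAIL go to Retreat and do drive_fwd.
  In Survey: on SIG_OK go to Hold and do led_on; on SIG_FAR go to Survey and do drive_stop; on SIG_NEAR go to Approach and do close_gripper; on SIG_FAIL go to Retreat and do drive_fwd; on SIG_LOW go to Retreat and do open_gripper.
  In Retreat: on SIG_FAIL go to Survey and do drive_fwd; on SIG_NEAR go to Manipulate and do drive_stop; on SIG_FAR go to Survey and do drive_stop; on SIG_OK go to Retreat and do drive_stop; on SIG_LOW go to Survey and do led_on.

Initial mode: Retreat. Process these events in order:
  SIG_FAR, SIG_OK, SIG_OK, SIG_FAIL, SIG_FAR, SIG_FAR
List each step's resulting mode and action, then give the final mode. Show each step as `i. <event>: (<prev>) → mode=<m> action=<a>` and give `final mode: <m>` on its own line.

final mode: Survey

1. SIG_FAR: (Retreat) → mode=Survey action=drive_stop
2. SIG_OK: (Survey) → mode=Hold action=led_on
3. SIG_OK: (Hold) → mode=Hold action=drive_fwd
4. SIG_FAIL: (Hold) → mode=Survey action=led_on
5. SIG_FAR: (Survey) → mode=Survey action=drive_stop
6. SIG_FAR: (Survey) → mode=Survey action=drive_stop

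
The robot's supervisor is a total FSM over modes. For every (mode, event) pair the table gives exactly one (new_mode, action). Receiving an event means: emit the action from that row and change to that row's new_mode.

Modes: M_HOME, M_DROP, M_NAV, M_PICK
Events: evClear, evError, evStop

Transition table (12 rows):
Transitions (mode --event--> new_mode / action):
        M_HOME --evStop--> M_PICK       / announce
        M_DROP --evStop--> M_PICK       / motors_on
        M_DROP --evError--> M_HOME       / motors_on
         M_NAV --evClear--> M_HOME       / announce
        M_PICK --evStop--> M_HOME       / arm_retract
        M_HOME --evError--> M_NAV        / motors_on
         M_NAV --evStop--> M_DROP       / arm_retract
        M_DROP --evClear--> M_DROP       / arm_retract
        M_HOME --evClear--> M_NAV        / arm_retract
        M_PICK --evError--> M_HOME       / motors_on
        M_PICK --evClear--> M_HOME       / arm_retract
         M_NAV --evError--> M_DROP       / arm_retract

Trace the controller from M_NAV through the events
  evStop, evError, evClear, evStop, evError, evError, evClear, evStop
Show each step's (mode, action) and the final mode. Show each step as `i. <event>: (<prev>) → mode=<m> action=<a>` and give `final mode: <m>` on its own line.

final mode: M_PICK

1. evStop: (M_NAV) → mode=M_DROP action=arm_retract
2. evError: (M_DROP) → mode=M_HOME action=motors_on
3. evClear: (M_HOME) → mode=M_NAV action=arm_retract
4. evStop: (M_NAV) → mode=M_DROP action=arm_retract
5. evError: (M_DROP) → mode=M_HOME action=motors_on
6. evError: (M_HOME) → mode=M_NAV action=motors_on
7. evClear: (M_NAV) → mode=M_HOME action=announce
8. evStop: (M_HOME) → mode=M_PICK action=announce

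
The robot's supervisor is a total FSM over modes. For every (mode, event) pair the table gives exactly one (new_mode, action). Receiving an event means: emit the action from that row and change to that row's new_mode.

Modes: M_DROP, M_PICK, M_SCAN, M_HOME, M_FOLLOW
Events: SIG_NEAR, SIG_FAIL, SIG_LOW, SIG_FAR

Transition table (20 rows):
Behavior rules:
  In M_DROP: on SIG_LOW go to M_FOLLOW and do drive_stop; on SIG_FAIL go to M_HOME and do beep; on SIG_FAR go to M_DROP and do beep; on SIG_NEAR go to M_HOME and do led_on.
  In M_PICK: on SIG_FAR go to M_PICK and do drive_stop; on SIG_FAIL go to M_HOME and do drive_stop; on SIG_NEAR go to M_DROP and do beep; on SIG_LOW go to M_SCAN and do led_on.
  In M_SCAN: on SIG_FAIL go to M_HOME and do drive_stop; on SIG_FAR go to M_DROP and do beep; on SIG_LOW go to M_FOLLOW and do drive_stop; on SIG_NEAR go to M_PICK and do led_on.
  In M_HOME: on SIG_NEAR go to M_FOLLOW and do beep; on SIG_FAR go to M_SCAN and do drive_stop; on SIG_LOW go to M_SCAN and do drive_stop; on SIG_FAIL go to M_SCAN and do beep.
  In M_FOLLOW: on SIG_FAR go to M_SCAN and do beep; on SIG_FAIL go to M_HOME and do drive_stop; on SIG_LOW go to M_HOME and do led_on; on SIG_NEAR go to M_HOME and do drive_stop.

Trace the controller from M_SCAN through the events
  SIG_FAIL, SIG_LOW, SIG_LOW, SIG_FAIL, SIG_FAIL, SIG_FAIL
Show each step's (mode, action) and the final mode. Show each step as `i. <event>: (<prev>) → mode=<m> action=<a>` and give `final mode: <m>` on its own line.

final mode: M_HOME

1. SIG_FAIL: (M_SCAN) → mode=M_HOME action=drive_stop
2. SIG_LOW: (M_HOME) → mode=M_SCAN action=drive_stop
3. SIG_LOW: (M_SCAN) → mode=M_FOLLOW action=drive_stop
4. SIG_FAIL: (M_FOLLOW) → mode=M_HOME action=drive_stop
5. SIG_FAIL: (M_HOME) → mode=M_SCAN action=beep
6. SIG_FAIL: (M_SCAN) → mode=M_HOME action=drive_stop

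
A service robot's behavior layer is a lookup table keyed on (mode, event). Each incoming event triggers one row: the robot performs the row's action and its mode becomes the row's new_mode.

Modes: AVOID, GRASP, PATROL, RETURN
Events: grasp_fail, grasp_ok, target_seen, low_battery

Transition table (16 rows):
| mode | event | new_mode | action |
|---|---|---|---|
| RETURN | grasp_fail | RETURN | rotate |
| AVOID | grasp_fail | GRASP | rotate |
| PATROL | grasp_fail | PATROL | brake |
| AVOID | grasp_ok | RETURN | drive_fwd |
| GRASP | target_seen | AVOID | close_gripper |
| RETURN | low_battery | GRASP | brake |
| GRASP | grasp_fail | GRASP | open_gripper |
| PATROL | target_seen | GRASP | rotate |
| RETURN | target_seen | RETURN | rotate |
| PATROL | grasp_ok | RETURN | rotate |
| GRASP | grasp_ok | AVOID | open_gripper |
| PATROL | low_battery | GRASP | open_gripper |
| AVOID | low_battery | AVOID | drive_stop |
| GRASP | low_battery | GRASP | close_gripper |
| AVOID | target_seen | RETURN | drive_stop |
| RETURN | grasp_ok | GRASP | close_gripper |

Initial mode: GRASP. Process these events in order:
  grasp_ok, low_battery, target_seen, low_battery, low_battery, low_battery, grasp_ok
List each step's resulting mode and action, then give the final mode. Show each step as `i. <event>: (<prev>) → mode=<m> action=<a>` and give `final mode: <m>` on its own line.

1. grasp_ok: (GRASP) → mode=AVOID action=open_gripper
2. low_battery: (AVOID) → mode=AVOID action=drive_stop
3. target_seen: (AVOID) → mode=RETURN action=drive_stop
4. low_battery: (RETURN) → mode=GRASP action=brake
5. low_battery: (GRASP) → mode=GRASP action=close_gripper
6. low_battery: (GRASP) → mode=GRASP action=close_gripper
7. grasp_ok: (GRASP) → mode=AVOID action=open_gripper

final mode: AVOID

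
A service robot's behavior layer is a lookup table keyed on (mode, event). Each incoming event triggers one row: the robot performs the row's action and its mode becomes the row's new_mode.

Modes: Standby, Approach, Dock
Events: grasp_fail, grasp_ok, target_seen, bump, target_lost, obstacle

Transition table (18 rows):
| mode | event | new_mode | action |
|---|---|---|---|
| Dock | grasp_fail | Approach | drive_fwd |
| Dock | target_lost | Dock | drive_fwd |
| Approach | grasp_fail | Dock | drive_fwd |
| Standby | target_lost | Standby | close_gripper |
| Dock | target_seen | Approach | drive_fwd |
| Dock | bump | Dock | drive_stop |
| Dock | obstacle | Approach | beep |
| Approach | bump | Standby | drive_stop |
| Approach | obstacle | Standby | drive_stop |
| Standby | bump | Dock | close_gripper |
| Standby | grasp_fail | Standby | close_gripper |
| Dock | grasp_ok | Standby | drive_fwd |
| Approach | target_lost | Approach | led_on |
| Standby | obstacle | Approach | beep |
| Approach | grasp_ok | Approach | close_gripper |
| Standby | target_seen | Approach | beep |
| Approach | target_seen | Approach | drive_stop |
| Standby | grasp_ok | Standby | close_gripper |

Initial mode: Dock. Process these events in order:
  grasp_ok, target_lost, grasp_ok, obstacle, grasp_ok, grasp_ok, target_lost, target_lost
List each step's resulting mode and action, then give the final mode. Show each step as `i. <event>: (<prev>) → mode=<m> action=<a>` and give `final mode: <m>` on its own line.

final mode: Approach

1. grasp_ok: (Dock) → mode=Standby action=drive_fwd
2. target_lost: (Standby) → mode=Standby action=close_gripper
3. grasp_ok: (Standby) → mode=Standby action=close_gripper
4. obstacle: (Standby) → mode=Approach action=beep
5. grasp_ok: (Approach) → mode=Approach action=close_gripper
6. grasp_ok: (Approach) → mode=Approach action=close_gripper
7. target_lost: (Approach) → mode=Approach action=led_on
8. target_lost: (Approach) → mode=Approach action=led_on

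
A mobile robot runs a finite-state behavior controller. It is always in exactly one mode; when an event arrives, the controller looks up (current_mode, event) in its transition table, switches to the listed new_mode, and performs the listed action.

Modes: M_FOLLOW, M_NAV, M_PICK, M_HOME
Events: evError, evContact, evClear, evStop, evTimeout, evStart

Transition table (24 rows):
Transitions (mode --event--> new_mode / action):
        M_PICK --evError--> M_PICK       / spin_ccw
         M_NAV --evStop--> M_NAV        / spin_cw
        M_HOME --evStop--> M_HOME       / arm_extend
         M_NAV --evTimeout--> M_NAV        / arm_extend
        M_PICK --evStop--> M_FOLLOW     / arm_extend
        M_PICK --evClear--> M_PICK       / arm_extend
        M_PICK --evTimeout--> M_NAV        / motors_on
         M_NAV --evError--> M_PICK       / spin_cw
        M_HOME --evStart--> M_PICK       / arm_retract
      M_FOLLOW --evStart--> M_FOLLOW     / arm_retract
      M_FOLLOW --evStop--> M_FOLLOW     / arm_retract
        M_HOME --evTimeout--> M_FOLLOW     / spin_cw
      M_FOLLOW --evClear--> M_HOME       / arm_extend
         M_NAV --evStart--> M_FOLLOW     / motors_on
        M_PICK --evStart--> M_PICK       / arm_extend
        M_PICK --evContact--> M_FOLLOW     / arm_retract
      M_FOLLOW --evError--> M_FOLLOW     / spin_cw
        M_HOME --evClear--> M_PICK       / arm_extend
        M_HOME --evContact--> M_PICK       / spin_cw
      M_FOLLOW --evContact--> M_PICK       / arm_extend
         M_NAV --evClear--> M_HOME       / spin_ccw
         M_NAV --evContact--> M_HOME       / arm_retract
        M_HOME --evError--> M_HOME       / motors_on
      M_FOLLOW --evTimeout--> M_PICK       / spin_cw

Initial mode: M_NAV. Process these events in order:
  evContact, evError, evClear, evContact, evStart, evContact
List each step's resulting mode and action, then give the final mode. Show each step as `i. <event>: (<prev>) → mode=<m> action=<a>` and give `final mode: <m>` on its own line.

final mode: M_PICK

1. evContact: (M_NAV) → mode=M_HOME action=arm_retract
2. evError: (M_HOME) → mode=M_HOME action=motors_on
3. evClear: (M_HOME) → mode=M_PICK action=arm_extend
4. evContact: (M_PICK) → mode=M_FOLLOW action=arm_retract
5. evStart: (M_FOLLOW) → mode=M_FOLLOW action=arm_retract
6. evContact: (M_FOLLOW) → mode=M_PICK action=arm_extend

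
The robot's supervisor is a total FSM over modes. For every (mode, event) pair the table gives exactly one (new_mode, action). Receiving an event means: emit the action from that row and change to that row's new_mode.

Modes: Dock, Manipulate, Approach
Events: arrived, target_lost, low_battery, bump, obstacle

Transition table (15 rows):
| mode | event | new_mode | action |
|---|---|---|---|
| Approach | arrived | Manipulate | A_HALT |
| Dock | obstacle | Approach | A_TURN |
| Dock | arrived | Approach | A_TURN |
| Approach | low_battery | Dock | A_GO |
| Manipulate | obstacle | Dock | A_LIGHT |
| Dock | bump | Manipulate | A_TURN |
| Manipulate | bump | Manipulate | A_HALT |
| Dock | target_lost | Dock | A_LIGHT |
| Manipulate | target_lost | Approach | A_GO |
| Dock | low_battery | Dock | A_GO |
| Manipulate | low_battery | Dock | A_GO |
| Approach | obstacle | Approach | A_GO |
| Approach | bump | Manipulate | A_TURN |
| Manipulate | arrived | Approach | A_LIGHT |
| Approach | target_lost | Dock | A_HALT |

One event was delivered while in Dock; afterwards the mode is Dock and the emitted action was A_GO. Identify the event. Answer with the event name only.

try arrived: (Dock, arrived) → (Approach, A_TURN)
try target_lost: (Dock, target_lost) → (Dock, A_LIGHT)
try low_battery: (Dock, low_battery) → (Dock, A_GO)  ← matches
try bump: (Dock, bump) → (Manipulate, A_TURN)
try obstacle: (Dock, obstacle) → (Approach, A_TURN)

low_battery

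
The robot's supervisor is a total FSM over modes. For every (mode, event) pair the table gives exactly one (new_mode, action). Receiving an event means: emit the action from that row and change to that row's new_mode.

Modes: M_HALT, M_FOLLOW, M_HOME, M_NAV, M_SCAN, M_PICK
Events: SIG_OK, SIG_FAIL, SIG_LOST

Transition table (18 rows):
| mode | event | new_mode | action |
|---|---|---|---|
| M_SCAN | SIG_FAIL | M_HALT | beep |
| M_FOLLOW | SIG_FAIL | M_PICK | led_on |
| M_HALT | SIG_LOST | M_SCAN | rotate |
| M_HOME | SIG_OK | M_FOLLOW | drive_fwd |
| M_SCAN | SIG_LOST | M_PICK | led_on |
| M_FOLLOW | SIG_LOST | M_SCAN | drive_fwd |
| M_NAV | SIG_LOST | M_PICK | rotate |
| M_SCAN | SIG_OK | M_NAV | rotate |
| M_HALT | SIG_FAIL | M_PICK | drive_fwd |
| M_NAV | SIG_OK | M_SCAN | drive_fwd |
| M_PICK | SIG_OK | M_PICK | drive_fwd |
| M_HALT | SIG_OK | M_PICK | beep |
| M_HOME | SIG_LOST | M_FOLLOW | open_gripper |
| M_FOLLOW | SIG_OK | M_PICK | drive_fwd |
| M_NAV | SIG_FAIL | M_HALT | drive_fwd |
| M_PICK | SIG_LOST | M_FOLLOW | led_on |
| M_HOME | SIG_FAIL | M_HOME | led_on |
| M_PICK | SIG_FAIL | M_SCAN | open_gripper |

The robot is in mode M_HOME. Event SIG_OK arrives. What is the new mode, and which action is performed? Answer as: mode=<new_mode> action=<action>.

mode=M_FOLLOW action=drive_fwd

current mode = M_HOME; filter table to that mode:
  (M_HOME, SIG_OK) → (M_FOLLOW, drive_fwd)  ← event matches
  (M_HOME, SIG_LOST) → (M_FOLLOW, open_gripper)
  (M_HOME, SIG_FAIL) → (M_HOME, led_on)
event = SIG_OK selects (M_FOLLOW, drive_fwd)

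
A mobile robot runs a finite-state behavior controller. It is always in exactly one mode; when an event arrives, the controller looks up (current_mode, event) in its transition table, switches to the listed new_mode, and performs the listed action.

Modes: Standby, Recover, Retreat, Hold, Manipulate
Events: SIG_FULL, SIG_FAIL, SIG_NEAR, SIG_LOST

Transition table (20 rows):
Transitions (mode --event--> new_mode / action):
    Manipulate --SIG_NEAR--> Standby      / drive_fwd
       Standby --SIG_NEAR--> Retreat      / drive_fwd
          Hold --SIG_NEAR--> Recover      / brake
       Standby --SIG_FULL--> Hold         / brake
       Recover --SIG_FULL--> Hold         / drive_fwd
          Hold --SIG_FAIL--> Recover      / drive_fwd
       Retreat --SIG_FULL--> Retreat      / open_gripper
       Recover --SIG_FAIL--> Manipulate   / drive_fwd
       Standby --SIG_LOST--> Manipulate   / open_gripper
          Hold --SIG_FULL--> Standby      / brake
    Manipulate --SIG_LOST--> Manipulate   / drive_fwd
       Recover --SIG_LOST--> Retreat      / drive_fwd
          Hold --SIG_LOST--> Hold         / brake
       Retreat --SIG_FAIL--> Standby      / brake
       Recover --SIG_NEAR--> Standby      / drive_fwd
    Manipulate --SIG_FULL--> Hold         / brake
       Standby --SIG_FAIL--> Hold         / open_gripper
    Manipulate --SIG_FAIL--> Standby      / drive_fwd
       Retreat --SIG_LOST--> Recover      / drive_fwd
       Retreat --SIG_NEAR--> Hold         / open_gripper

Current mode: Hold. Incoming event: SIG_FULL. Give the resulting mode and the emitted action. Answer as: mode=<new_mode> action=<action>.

mode=Standby action=brake

current mode = Hold; filter table to that mode:
  (Hold, SIG_NEAR) → (Recover, brake)
  (Hold, SIG_FAIL) → (Recover, drive_fwd)
  (Hold, SIG_FULL) → (Standby, brake)  ← event matches
  (Hold, SIG_LOST) → (Hold, brake)
event = SIG_FULL selects (Standby, brake)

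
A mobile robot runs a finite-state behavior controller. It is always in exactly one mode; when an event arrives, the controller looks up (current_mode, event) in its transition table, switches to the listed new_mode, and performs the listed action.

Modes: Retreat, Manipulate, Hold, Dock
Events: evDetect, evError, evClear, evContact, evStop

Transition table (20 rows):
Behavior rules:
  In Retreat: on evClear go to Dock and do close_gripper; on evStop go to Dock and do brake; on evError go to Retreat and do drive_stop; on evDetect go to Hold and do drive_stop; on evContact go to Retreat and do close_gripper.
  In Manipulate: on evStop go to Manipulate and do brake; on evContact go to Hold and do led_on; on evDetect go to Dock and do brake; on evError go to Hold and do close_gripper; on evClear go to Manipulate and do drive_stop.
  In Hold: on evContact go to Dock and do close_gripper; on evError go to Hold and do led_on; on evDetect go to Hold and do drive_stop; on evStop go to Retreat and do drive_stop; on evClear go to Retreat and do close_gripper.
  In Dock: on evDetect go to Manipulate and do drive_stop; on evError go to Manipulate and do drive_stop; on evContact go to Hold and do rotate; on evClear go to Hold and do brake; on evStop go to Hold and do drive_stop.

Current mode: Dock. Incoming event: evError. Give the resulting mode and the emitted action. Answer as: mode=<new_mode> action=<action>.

current mode = Dock; filter table to that mode:
  (Dock, evDetect) → (Manipulate, drive_stop)
  (Dock, evError) → (Manipulate, drive_stop)  ← event matches
  (Dock, evContact) → (Hold, rotate)
  (Dock, evClear) → (Hold, brake)
  (Dock, evStop) → (Hold, drive_stop)
event = evError selects (Manipulate, drive_stop)

mode=Manipulate action=drive_stop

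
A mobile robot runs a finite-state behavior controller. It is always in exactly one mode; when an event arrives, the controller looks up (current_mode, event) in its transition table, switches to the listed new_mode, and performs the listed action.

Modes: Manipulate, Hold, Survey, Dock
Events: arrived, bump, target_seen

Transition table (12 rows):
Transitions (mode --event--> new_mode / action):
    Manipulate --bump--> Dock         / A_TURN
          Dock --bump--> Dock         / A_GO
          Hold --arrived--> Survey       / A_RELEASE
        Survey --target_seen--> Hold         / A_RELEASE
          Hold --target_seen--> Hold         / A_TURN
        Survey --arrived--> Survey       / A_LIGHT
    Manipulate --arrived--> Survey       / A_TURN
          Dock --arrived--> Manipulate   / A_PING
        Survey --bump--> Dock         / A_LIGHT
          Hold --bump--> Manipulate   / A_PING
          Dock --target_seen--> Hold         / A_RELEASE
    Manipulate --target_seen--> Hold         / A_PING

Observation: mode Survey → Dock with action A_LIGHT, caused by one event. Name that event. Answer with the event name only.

bump

try arrived: (Survey, arrived) → (Survey, A_LIGHT)
try bump: (Survey, bump) → (Dock, A_LIGHT)  ← matches
try target_seen: (Survey, target_seen) → (Hold, A_RELEASE)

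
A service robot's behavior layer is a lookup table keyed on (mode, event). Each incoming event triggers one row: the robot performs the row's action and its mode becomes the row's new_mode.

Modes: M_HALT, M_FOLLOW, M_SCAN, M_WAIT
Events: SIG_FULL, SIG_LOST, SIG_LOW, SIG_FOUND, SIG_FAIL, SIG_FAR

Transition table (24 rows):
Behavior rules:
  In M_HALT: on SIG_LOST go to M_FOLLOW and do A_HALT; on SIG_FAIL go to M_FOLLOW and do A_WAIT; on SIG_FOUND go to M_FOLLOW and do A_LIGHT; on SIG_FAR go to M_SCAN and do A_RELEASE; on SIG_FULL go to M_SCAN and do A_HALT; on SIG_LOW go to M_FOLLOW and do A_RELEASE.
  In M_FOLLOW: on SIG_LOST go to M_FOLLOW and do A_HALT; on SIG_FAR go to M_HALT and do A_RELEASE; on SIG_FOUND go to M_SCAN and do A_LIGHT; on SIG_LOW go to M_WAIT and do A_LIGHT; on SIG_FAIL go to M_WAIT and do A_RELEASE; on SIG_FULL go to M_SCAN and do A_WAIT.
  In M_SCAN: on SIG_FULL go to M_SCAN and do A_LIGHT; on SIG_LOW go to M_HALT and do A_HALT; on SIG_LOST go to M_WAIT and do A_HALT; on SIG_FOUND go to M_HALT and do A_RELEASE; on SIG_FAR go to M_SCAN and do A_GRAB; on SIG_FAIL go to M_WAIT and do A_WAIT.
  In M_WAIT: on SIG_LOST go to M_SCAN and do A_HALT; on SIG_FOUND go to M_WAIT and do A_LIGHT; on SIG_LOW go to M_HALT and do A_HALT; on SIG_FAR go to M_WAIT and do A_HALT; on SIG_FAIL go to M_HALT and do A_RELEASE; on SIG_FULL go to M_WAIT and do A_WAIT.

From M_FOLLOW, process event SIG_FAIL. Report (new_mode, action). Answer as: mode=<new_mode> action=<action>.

current mode = M_FOLLOW; filter table to that mode:
  (M_FOLLOW, SIG_LOST) → (M_FOLLOW, A_HALT)
  (M_FOLLOW, SIG_FAR) → (M_HALT, A_RELEASE)
  (M_FOLLOW, SIG_FOUND) → (M_SCAN, A_LIGHT)
  (M_FOLLOW, SIG_LOW) → (M_WAIT, A_LIGHT)
  (M_FOLLOW, SIG_FAIL) → (M_WAIT, A_RELEASE)  ← event matches
  (M_FOLLOW, SIG_FULL) → (M_SCAN, A_WAIT)
event = SIG_FAIL selects (M_WAIT, A_RELEASE)

mode=M_WAIT action=A_RELEASE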